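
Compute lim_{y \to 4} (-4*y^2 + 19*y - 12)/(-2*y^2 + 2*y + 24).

Since y = 4 makes numerator and denominator zero, (y - 4) divides both.
Cancelling it gives (3 - 4*y)/(-2*y - 6); now plug in y = 4 to get 13/14.

13/14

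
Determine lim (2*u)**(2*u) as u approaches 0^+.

1

Base → 0⁺ and exponent → 0⁺: a 0^0 form.
Take logs: 2u·ln(2u). This is 0·(−∞); rewriting as ln(2u)/(1/(2u)) and applying L'Hôpital gives 0.
Hence the limit is e^0 = 1.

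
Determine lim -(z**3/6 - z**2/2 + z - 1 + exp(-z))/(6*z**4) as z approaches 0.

-1/144

Direct substitution gives 0/0.
Apply L'Hôpital: lim (z^2/2 - z + 1 - e^(-z))/(-24*z^3), still 0/0.
Apply L'Hôpital: lim (z - 1 + e^(-z))/(-72*z^2), still 0/0.
Apply L'Hôpital: lim (1 - e^(-z))/(-144*z), still 0/0.
After 4 applications of L'Hôpital's rule the quotient is (e^(-z))/(-144); substituting z = 0 gives -1/144.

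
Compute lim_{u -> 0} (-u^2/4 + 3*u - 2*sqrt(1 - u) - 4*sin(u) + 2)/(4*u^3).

Substitution gives 0/0; apply L'Hôpital's rule 3 times.
After differentiating numerator and denominator 3 times the quotient is (4*cos(u) + 3/(4*(1 - u)^(5/2)))/(24); at u = 0 this is 19/96.

19/96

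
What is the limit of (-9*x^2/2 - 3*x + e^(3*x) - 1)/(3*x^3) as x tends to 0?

3/2

Direct substitution gives 0/0.
Apply L'Hôpital: lim (-9*x + 3*e^(3*x) - 3)/(9*x^2), still 0/0.
Apply L'Hôpital: lim (9*e^(3*x) - 9)/(18*x), still 0/0.
After 3 applications of L'Hôpital's rule the quotient is (27*e^(3*x))/(18); substituting x = 0 gives 3/2.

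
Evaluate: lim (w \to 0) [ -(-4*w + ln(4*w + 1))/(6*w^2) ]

4/3

Direct substitution gives 0/0.
Apply L'Hôpital: lim (-4 + 4/(4*w + 1))/(-12*w), still 0/0.
After 2 applications of L'Hôpital's rule the quotient is (-16/(4*w + 1)^2)/(-12); substituting w = 0 gives 4/3.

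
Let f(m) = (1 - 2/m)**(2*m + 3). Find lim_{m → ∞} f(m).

Write it as [(1 - 2/m)^m]^(2) · (1 - 2/m)^(3). The bracketed term tends to e^(-2) and the second factor to 1, so the limit is e^(-4).

e^(-4)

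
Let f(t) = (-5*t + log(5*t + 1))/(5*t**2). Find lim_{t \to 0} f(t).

Direct substitution gives 0/0.
Apply L'Hôpital: lim (-5 + 5/(5*t + 1))/(10*t), still 0/0.
After 2 applications of L'Hôpital's rule the quotient is (-25/(5*t + 1)^2)/(10); substituting t = 0 gives -5/2.

-5/2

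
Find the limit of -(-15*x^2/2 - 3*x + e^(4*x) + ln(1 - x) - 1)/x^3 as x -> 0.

Substitution gives 0/0; apply L'Hôpital's rule 3 times.
After differentiating numerator and denominator 3 times the quotient is (64*e^(4*x) + 2/(x - 1)^3)/(-6); at x = 0 this is -31/3.

-31/3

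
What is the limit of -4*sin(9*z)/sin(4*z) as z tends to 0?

-9

Substitution gives 0/0.
Divide numerator and denominator by z: sin(9z)/z → 9 and sin(4z)/z → 4, so the limit is -4·9/4 = -9.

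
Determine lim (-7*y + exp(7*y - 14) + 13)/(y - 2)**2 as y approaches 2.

Direct substitution gives 0/0.
Apply L'Hôpital: lim (7*e^(7*y - 14) - 7)/(2*y - 4), still 0/0.
After 2 applications of L'Hôpital's rule the quotient is (49*e^(7*y - 14))/(2); substituting y = 2 gives 49/2.

49/2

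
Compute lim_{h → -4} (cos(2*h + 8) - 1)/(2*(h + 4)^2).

-1

Direct substitution gives 0/0.
Apply L'Hôpital: lim (-2*sin(2*h + 8))/(4*h + 16), still 0/0.
After 2 applications of L'Hôpital's rule the quotient is (-4*cos(2*h + 8))/(4); substituting h = -4 gives -1.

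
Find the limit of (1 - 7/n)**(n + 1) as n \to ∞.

e^(-7)

The base → 1 and the exponent → ∞: a 1^∞ form.
Take logarithms: (n + 1)·ln(1 - 7/n). Since ln(1+u) ~ u for small u, this behaves like (n)·(-7/n) → -7.
So the limit is e^(-7).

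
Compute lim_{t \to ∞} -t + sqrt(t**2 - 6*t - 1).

This has the form ∞ − ∞. Multiply and divide by the conjugate √(t^2 - 6*t - 1) + t.
That gives (-6t - 1) / (√(t^2 - 6*t - 1) + t).
Divide numerator and denominator by t: the limit is -6/(2·1) = -3.

-3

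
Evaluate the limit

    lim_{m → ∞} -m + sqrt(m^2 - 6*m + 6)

-3

An ∞ − ∞ form. Rationalising with the conjugate, the difference becomes (-6m + 6) / (√(m^2 - 6*m + 6) + m).
For large m the denominator behaves like 2·m, so the quotient tends to -6/2 = -3.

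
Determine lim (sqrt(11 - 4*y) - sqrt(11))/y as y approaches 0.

A 0/0 form; rationalise with √(11 - 4y) + √11. This collapses the numerator to -4y, leaving -4/(√(11 - 4y) + √11) → -4/(2√11) = -2*√(11)/11.

-2*√(11)/11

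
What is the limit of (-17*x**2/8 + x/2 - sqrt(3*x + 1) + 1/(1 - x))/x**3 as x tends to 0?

-11/16

Substitution gives 0/0; apply L'Hôpital's rule 3 times.
After differentiating numerator and denominator 3 times the quotient is (-81/(8*(3*x + 1)^(5/2)) + 6/(x - 1)^4)/(6); at x = 0 this is -11/16.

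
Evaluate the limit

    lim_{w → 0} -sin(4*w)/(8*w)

-1/2

Substitution gives 0/0.
Write it as (4/(-8))·sin(4w)/(4w); since sin(u)/u → 1, the limit is -1/2.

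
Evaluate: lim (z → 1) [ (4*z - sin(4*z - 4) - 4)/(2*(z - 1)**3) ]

Direct substitution gives 0/0.
Apply L'Hôpital: lim (4 - 4*cos(4*z - 4))/(6*(z - 1)^2), still 0/0.
Apply L'Hôpital: lim (16*sin(4*z - 4))/(12*z - 12), still 0/0.
After 3 applications of L'Hôpital's rule the quotient is (64*cos(4*z - 4))/(12); substituting z = 1 gives 16/3.

16/3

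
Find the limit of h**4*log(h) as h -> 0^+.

This is a 0·(−∞) form. Rewrite as 1·ln(h) / h^(−4) and apply L'Hôpital:
the derivative quotient is 1·(1/h) / (−4·h^(−5)) = (-1/4)·h^4 → 0.

0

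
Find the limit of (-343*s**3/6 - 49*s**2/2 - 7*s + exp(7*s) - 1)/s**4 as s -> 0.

2401/24

Direct substitution gives 0/0.
Apply L'Hôpital: lim (-343*s^2/2 - 49*s + 7*e^(7*s) - 7)/(4*s^3), still 0/0.
Apply L'Hôpital: lim (-343*s + 49*e^(7*s) - 49)/(12*s^2), still 0/0.
Apply L'Hôpital: lim (343*e^(7*s) - 343)/(24*s), still 0/0.
After 4 applications of L'Hôpital's rule the quotient is (2401*e^(7*s))/(24); substituting s = 0 gives 2401/24.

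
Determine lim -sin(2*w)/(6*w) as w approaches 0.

-1/3

Substitution gives 0/0.
Write it as (2/(-6))·sin(2w)/(2w); since sin(u)/u → 1, the limit is -1/3.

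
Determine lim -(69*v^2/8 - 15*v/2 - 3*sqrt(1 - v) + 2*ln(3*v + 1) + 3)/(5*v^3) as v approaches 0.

-291/80

Substitution gives 0/0; apply L'Hôpital's rule 3 times.
After differentiating numerator and denominator 3 times the quotient is (108/(3*v + 1)^3 + 9/(8*(1 - v)^(5/2)))/(-30); at v = 0 this is -291/80.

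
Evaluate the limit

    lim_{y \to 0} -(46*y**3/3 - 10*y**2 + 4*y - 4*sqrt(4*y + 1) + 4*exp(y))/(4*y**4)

Substitution gives 0/0 (the numerator vanishes to order 4).
Expand each term to order y^4: the coefficient of y^4 in -4·√(1 + 4y) is 40 and in 4·e^(y) is 1/6.
Lower-order terms cancel with the polynomial part, so the numerator is (241/6)·y^4 + o(y^4), and the limit is (241/6)/(-4) = -241/24.

-241/24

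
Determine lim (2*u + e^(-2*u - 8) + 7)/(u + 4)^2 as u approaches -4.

2

Direct substitution gives 0/0.
Apply L'Hôpital: lim (2 - 2*e^(-2*u - 8))/(2*u + 8), still 0/0.
After 2 applications of L'Hôpital's rule the quotient is (4*e^(-2*u - 8))/(2); substituting u = -4 gives 2.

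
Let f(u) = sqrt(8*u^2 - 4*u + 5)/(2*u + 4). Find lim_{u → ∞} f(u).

For large |u|, √(8*u^2 - 4*u + 5) ≈ √8·|u| and the denominator ≈ 2u.
Since u → +∞, |u| = u, giving √8/(2) = √(2).

√(2)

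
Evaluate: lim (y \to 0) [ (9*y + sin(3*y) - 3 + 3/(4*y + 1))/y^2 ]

48

Substitution gives 0/0 (the numerator vanishes to order 2).
Expand each term to order y^2: the coefficient of y^2 in sin(3y) is 0 and in 3·1/(1 + 4y) is 48.
Lower-order terms cancel with the polynomial part, so the numerator is (48)·y^2 + o(y^2), and the limit is (48)/(1) = 48.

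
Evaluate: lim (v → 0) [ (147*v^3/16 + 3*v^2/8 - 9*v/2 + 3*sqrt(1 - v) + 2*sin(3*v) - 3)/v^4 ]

-15/128

Substitution gives 0/0; apply L'Hôpital's rule 4 times.
After differentiating numerator and denominator 4 times the quotient is (162*sin(3*v) - 45/(16*(1 - v)^(7/2)))/(24); at v = 0 this is -15/128.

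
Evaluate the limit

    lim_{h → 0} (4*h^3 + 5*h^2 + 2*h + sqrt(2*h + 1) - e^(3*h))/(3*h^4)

-4/3

Substitution gives 0/0 (the numerator vanishes to order 4).
Expand each term to order h^4: the coefficient of h^4 in −e^(3h) is -27/8 and in √(1 + 2h) is -5/8.
Lower-order terms cancel with the polynomial part, so the numerator is (-4)·h^4 + o(h^4), and the limit is (-4)/(3) = -4/3.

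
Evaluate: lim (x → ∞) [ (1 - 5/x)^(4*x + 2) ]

Write it as [(1 - 5/x)^x]^(4) · (1 - 5/x)^(2). The bracketed term tends to e^(-5) and the second factor to 1, so the limit is e^(-20).

e^(-20)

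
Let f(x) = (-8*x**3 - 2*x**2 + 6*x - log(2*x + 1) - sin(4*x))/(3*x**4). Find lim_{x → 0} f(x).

Substitution gives 0/0; apply L'Hôpital's rule 4 times.
After differentiating numerator and denominator 4 times the quotient is (-256*sin(4*x) + 96/(2*x + 1)^4)/(72); at x = 0 this is 4/3.

4/3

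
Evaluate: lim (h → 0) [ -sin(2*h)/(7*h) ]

-2/7

Substitution gives 0/0.
Write it as (2/(-7))·sin(2h)/(2h); since sin(u)/u → 1, the limit is -2/7.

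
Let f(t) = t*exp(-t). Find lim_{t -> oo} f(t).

0

Write as t^1/e^{1t}, an ∞/∞ form.
Exponential growth dominates any polynomial, so repeated L'Hôpital (or the standard result) gives 0.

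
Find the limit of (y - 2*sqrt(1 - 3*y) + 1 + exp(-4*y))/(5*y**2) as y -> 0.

Substitution gives 0/0; apply L'Hôpital's rule 2 times.
After differentiating numerator and denominator 2 times the quotient is (16*e^(-4*y) + 9/(2*(1 - 3*y)^(3/2)))/(10); at y = 0 this is 41/20.

41/20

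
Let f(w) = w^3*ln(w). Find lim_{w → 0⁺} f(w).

0

This is a 0·(−∞) form. Rewrite as 1·ln(w) / w^(−3) and apply L'Hôpital:
the derivative quotient is 1·(1/w) / (−3·w^(−4)) = (-1/3)·w^3 → 0.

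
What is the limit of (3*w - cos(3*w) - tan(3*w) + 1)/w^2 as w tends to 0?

9/2

Substitution gives 0/0; apply L'Hôpital's rule 2 times.
After differentiating numerator and denominator 2 times the quotient is (9*cos(3*w) - 18*tan(3*w)/cos(3*w)^2)/(2); at w = 0 this is 9/2.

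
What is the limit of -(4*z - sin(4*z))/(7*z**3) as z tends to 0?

-32/21

Direct substitution gives 0/0.
Apply L'Hôpital: lim (4 - 4*cos(4*z))/(-21*z^2), still 0/0.
Apply L'Hôpital: lim (16*sin(4*z))/(-42*z), still 0/0.
After 3 applications of L'Hôpital's rule the quotient is (64*cos(4*z))/(-42); substituting z = 0 gives -32/21.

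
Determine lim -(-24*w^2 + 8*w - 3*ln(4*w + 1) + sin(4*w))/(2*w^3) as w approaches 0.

Substitution gives 0/0 (the numerator vanishes to order 3).
Expand each term to order w^3: the coefficient of w^3 in -3·ln(1 + 4w) is -64 and in sin(4w) is -32/3.
Lower-order terms cancel with the polynomial part, so the numerator is (-224/3)·w^3 + o(w^3), and the limit is (-224/3)/(-2) = 112/3.

112/3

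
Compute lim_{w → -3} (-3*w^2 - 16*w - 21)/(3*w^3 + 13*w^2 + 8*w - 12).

Direct substitution gives 0/0, so factor. Both numerator and denominator have (w + 3) as a factor.
After cancelling, the expression reduces to (-3*w - 7)/(3*w^2 + 4*w - 4).
Substituting w = -3 gives 2/11.

2/11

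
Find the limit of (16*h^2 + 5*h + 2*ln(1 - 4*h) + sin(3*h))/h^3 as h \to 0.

-283/6

Substitution gives 0/0 (the numerator vanishes to order 3).
Expand each term to order h^3: the coefficient of h^3 in 2·ln(1 - 4h) is -128/3 and in sin(3h) is -9/2.
Lower-order terms cancel with the polynomial part, so the numerator is (-283/6)·h^3 + o(h^3), and the limit is (-283/6)/(1) = -283/6.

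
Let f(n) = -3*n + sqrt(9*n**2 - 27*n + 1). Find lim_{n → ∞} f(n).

This has the form ∞ − ∞. Multiply and divide by the conjugate √(9*n^2 - 27*n + 1) + 3n.
That gives (-27n + 1) / (√(9*n^2 - 27*n + 1) + 3n).
Divide numerator and denominator by n: the limit is -27/(2·3) = -9/2.

-9/2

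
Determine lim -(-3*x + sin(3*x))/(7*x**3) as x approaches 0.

9/14

Direct substitution gives 0/0.
Apply L'Hôpital: lim (3*cos(3*x) - 3)/(-21*x^2), still 0/0.
Apply L'Hôpital: lim (-9*sin(3*x))/(-42*x), still 0/0.
After 3 applications of L'Hôpital's rule the quotient is (-27*cos(3*x))/(-42); substituting x = 0 gives 9/14.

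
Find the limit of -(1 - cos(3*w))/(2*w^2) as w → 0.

-9/4

Substitution gives 0/0.
Use (1 − cos u)/u² → 1/2 with u = 3w: the limit is 3²/(2·(-2)) = -9/4.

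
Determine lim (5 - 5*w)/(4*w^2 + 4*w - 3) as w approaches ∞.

The denominator has degree 2 and the numerator degree 1. Dividing numerator and denominator by w^2 sends every term to 0 except the leading denominator term, so the limit is 0.

0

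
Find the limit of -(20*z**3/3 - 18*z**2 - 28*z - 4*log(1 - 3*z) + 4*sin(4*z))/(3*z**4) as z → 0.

-27

Substitution gives 0/0; apply L'Hôpital's rule 4 times.
After differentiating numerator and denominator 4 times the quotient is (1024*sin(4*z) + 1944/(3*z - 1)^4)/(-72); at z = 0 this is -27.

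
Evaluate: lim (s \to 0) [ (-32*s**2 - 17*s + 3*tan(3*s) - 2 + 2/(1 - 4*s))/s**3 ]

155

Substitution gives 0/0 (the numerator vanishes to order 3).
Expand each term to order s^3: the coefficient of s^3 in 3·tan(3s) is 27 and in 2·1/(1 - 4s) is 128.
Lower-order terms cancel with the polynomial part, so the numerator is (155)·s^3 + o(s^3), and the limit is (155)/(1) = 155.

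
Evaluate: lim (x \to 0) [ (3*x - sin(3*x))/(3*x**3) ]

Direct substitution gives 0/0.
Apply L'Hôpital: lim (3 - 3*cos(3*x))/(9*x^2), still 0/0.
Apply L'Hôpital: lim (9*sin(3*x))/(18*x), still 0/0.
After 3 applications of L'Hôpital's rule the quotient is (27*cos(3*x))/(18); substituting x = 0 gives 3/2.

3/2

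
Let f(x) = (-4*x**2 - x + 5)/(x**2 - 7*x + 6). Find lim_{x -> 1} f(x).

9/5

At x = 1 both the top and bottom vanish — a removable singularity. Factoring out (x - 1) from each leaves (-4*x - 5)/(x - 6), which at x = 1 equals 9/5.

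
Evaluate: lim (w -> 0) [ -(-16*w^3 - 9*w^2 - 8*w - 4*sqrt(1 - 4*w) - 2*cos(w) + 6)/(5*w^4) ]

Substitution gives 0/0 (the numerator vanishes to order 4).
Expand each term to order w^4: the coefficient of w^4 in -2·cos(w) is -1/12 and in -4·√(1 - 4w) is 40.
Lower-order terms cancel with the polynomial part, so the numerator is (479/12)·w^4 + o(w^4), and the limit is (479/12)/(-5) = -479/60.

-479/60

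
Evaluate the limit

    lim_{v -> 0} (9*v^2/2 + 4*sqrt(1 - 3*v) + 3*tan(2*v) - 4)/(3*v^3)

5/12

Substitution gives 0/0; apply L'Hôpital's rule 3 times.
After differentiating numerator and denominator 3 times the quotient is (144*tan(2*v)^2/cos(2*v)^2 + 48/cos(2*v)^2 - 81/(2*(1 - 3*v)^(5/2)))/(18); at v = 0 this is 5/12.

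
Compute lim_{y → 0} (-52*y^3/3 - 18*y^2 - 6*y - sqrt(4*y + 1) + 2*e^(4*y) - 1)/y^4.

Substitution gives 0/0 (the numerator vanishes to order 4).
Expand each term to order y^4: the coefficient of y^4 in −√(1 + 4y) is 10 and in 2·e^(4y) is 64/3.
Lower-order terms cancel with the polynomial part, so the numerator is (94/3)·y^4 + o(y^4), and the limit is (94/3)/(1) = 94/3.

94/3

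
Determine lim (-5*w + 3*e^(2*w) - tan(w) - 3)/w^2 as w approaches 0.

Substitution gives 0/0 (the numerator vanishes to order 2).
Expand each term to order w^2: the coefficient of w^2 in −tan(w) is 0 and in 3·e^(2w) is 6.
Lower-order terms cancel with the polynomial part, so the numerator is (6)·w^2 + o(w^2), and the limit is (6)/(1) = 6.

6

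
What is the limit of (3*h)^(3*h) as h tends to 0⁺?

Base → 0⁺ and exponent → 0⁺: a 0^0 form.
Take logs: 3h·ln(3h). This is 0·(−∞); rewriting as ln(3h)/(1/(3h)) and applying L'Hôpital gives 0.
Hence the limit is e^0 = 1.

1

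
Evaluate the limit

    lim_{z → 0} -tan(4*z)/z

Substitution gives 0/0.
Since tan(u)/u → 1 as u → 0, tan(4z)/(4z) → 1 and the limit is 4/(-1) = -4.

-4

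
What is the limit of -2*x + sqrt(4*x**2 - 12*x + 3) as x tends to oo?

-3

An ∞ − ∞ form. Rationalising with the conjugate, the difference becomes (-12x + 3) / (√(4*x^2 - 12*x + 3) + 2x).
For large x the denominator behaves like 2·2x, so the quotient tends to -12/4 = -3.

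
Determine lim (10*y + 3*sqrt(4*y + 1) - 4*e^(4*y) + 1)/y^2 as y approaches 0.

-38

Substitution gives 0/0 (the numerator vanishes to order 2).
Expand each term to order y^2: the coefficient of y^2 in 3·√(1 + 4y) is -6 and in -4·e^(4y) is -32.
Lower-order terms cancel with the polynomial part, so the numerator is (-38)·y^2 + o(y^2), and the limit is (-38)/(1) = -38.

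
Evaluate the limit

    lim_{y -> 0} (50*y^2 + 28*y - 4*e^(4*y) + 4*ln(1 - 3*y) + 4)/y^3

Substitution gives 0/0 (the numerator vanishes to order 3).
Expand each term to order y^3: the coefficient of y^3 in 4·ln(1 - 3y) is -36 and in -4·e^(4y) is -128/3.
Lower-order terms cancel with the polynomial part, so the numerator is (-236/3)·y^3 + o(y^3), and the limit is (-236/3)/(1) = -236/3.

-236/3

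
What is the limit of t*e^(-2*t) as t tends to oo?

0

Write as t^1/e^{2t}, an ∞/∞ form.
Exponential growth dominates any polynomial, so repeated L'Hôpital (or the standard result) gives 0.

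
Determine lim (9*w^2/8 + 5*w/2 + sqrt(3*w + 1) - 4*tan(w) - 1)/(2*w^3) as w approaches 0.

17/96

Substitution gives 0/0 (the numerator vanishes to order 3).
Expand each term to order w^3: the coefficient of w^3 in -4·tan(w) is -4/3 and in √(1 + 3w) is 27/16.
Lower-order terms cancel with the polynomial part, so the numerator is (17/48)·w^3 + o(w^3), and the limit is (17/48)/(2) = 17/96.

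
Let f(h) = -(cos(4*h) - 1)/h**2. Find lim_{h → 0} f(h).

8

Direct substitution gives 0/0.
Apply L'Hôpital: lim (-4*sin(4*h))/(-2*h), still 0/0.
After 2 applications of L'Hôpital's rule the quotient is (-16*cos(4*h))/(-2); substituting h = 0 gives 8.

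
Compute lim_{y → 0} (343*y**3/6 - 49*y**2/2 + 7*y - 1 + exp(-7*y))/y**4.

Direct substitution gives 0/0.
Apply L'Hôpital: lim (343*y^2/2 - 49*y + 7 - 7*e^(-7*y))/(4*y^3), still 0/0.
Apply L'Hôpital: lim (343*y - 49 + 49*e^(-7*y))/(12*y^2), still 0/0.
Apply L'Hôpital: lim (343 - 343*e^(-7*y))/(24*y), still 0/0.
After 4 applications of L'Hôpital's rule the quotient is (2401*e^(-7*y))/(24); substituting y = 0 gives 2401/24.

2401/24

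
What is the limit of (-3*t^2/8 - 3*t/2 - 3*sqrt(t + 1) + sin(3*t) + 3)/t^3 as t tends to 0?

-75/16

Substitution gives 0/0 (the numerator vanishes to order 3).
Expand each term to order t^3: the coefficient of t^3 in sin(3t) is -9/2 and in -3·√(1 + t) is -3/16.
Lower-order terms cancel with the polynomial part, so the numerator is (-75/16)·t^3 + o(t^3), and the limit is (-75/16)/(1) = -75/16.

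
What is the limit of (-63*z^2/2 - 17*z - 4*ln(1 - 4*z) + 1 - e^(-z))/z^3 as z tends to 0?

Substitution gives 0/0 (the numerator vanishes to order 3).
Expand each term to order z^3: the coefficient of z^3 in -4·ln(1 - 4z) is 256/3 and in −e^(-z) is 1/6.
Lower-order terms cancel with the polynomial part, so the numerator is (171/2)·z^3 + o(z^3), and the limit is (171/2)/(1) = 171/2.

171/2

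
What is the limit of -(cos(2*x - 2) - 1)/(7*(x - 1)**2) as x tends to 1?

Direct substitution gives 0/0.
Apply L'Hôpital: lim (-2*sin(2*x - 2))/(14 - 14*x), still 0/0.
After 2 applications of L'Hôpital's rule the quotient is (-4*cos(2*x - 2))/(-14); substituting x = 1 gives 2/7.

2/7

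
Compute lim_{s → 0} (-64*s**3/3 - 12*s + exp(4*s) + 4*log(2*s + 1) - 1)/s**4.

-16/3

Substitution gives 0/0; apply L'Hôpital's rule 4 times.
After differentiating numerator and denominator 4 times the quotient is (256*e^(4*s) - 384/(2*s + 1)^4)/(24); at s = 0 this is -16/3.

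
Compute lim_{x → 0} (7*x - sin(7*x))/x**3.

Direct substitution gives 0/0.
Apply L'Hôpital: lim (7 - 7*cos(7*x))/(3*x^2), still 0/0.
Apply L'Hôpital: lim (49*sin(7*x))/(6*x), still 0/0.
After 3 applications of L'Hôpital's rule the quotient is (343*cos(7*x))/(6); substituting x = 0 gives 343/6.

343/6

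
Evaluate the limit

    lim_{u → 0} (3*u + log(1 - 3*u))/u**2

-9/2

Direct substitution gives 0/0.
Apply L'Hôpital: lim (3 - 3/(1 - 3*u))/(2*u), still 0/0.
After 2 applications of L'Hôpital's rule the quotient is (-9/(1 - 3*u)^2)/(2); substituting u = 0 gives -9/2.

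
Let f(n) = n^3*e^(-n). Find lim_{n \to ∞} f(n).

0

Write as n^3/e^{1n}, an ∞/∞ form.
Exponential growth dominates any polynomial, so repeated L'Hôpital (or the standard result) gives 0.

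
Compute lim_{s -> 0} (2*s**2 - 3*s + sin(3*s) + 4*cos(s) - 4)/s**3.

Substitution gives 0/0 (the numerator vanishes to order 3).
Expand each term to order s^3: the coefficient of s^3 in sin(3s) is -9/2 and in 4·cos(s) is 0.
Lower-order terms cancel with the polynomial part, so the numerator is (-9/2)·s^3 + o(s^3), and the limit is (-9/2)/(1) = -9/2.

-9/2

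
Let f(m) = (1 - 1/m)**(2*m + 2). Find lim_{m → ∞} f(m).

e^(-2)

The base → 1 and the exponent → ∞: a 1^∞ form.
Take logarithms: (2m + 2)·ln(1 - 1/m). Since ln(1+u) ~ u for small u, this behaves like (2m)·(-1/m) → -2.
So the limit is e^(-2).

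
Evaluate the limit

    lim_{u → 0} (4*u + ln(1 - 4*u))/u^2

-8

Direct substitution gives 0/0.
Apply L'Hôpital: lim (4 - 4/(1 - 4*u))/(2*u), still 0/0.
After 2 applications of L'Hôpital's rule the quotient is (-16/(1 - 4*u)^2)/(2); substituting u = 0 gives -8.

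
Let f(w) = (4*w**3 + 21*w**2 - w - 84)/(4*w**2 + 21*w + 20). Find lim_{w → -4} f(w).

Since w = -4 makes numerator and denominator zero, (w + 4) divides both.
Cancelling it gives (4*w^2 + 5*w - 21)/(4*w + 5); now plug in w = -4 to get -23/11.

-23/11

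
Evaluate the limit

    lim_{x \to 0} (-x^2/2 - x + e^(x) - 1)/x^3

1/6

Direct substitution gives 0/0.
Apply L'Hôpital: lim (-x + e^(x) - 1)/(3*x^2), still 0/0.
Apply L'Hôpital: lim (e^(x) - 1)/(6*x), still 0/0.
After 3 applications of L'Hôpital's rule the quotient is (e^(x))/(6); substituting x = 0 gives 1/6.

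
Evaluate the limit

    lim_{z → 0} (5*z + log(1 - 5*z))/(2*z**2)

-25/4

Direct substitution gives 0/0.
Apply L'Hôpital: lim (5 - 5/(1 - 5*z))/(4*z), still 0/0.
After 2 applications of L'Hôpital's rule the quotient is (-25/(1 - 5*z)^2)/(4); substituting z = 0 gives -25/4.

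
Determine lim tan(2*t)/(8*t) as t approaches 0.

1/4

Substitution gives 0/0.
Since tan(u)/u → 1 as u → 0, tan(2t)/(2t) → 1 and the limit is 2/8 = 1/4.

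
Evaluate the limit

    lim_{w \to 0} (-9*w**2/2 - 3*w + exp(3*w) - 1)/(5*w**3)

Direct substitution gives 0/0.
Apply L'Hôpital: lim (-9*w + 3*e^(3*w) - 3)/(15*w^2), still 0/0.
Apply L'Hôpital: lim (9*e^(3*w) - 9)/(30*w), still 0/0.
After 3 applications of L'Hôpital's rule the quotient is (27*e^(3*w))/(30); substituting w = 0 gives 9/10.

9/10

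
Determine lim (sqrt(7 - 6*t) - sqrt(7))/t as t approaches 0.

-3*√(7)/7

Substitution gives 0/0. Multiply numerator and denominator by the conjugate √(7 - 6t) + √7.
The numerator becomes (7 - 6t) − 7 = -6t, so the expression simplifies to -6/(√(7 - 6t) + √7).
Letting t → 0 gives -6/(2√7) = -3*√(7)/7.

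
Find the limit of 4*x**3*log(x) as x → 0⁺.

This is a 0·(−∞) form. Rewrite as 4·ln(x) / x^(−3) and apply L'Hôpital:
the derivative quotient is 4·(1/x) / (−3·x^(−4)) = (-4/3)·x^3 → 0.

0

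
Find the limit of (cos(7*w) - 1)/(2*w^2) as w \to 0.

-49/4

Direct substitution gives 0/0.
Apply L'Hôpital: lim (-7*sin(7*w))/(4*w), still 0/0.
After 2 applications of L'Hôpital's rule the quotient is (-49*cos(7*w))/(4); substituting w = 0 gives -49/4.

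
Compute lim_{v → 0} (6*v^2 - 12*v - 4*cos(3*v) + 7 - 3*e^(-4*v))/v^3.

Substitution gives 0/0; apply L'Hôpital's rule 3 times.
After differentiating numerator and denominator 3 times the quotient is (-108*sin(3*v) + 192*e^(-4*v))/(6); at v = 0 this is 32.

32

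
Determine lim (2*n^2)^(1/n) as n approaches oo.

Base → ∞ and exponent → 0: an ∞^0 form.
Take logs: (1/n)·ln(2·n^2) = (ln 2 + 2·ln n)/n → 0.
So the limit is e^0 = 1.

1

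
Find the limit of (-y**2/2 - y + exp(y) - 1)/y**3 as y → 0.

1/6

Direct substitution gives 0/0.
Apply L'Hôpital: lim (-y + e^(y) - 1)/(3*y^2), still 0/0.
Apply L'Hôpital: lim (e^(y) - 1)/(6*y), still 0/0.
After 3 applications of L'Hôpital's rule the quotient is (e^(y))/(6); substituting y = 0 gives 1/6.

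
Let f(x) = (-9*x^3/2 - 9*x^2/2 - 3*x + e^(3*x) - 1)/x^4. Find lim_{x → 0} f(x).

Direct substitution gives 0/0.
Apply L'Hôpital: lim (-27*x^2/2 - 9*x + 3*e^(3*x) - 3)/(4*x^3), still 0/0.
Apply L'Hôpital: lim (-27*x + 9*e^(3*x) - 9)/(12*x^2), still 0/0.
Apply L'Hôpital: lim (27*e^(3*x) - 27)/(24*x), still 0/0.
After 4 applications of L'Hôpital's rule the quotient is (81*e^(3*x))/(24); substituting x = 0 gives 27/8.

27/8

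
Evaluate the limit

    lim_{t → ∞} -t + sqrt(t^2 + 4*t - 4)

An ∞ − ∞ form. Rationalising with the conjugate, the difference becomes (4t - 4) / (√(t^2 + 4*t - 4) + t).
For large t the denominator behaves like 2·t, so the quotient tends to 4/2 = 2.

2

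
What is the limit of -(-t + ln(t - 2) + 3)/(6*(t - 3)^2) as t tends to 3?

1/12

Direct substitution gives 0/0.
Apply L'Hôpital: lim (-1 + 1/(t - 2))/(36 - 12*t), still 0/0.
After 2 applications of L'Hôpital's rule the quotient is (-1/(t - 2)^2)/(-12); substituting t = 3 gives 1/12.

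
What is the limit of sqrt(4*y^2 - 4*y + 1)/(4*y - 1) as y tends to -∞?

-1/2

For large |y|, √(4*y^2 - 4*y + 1) ≈ √4·|y| and the denominator ≈ 4y.
Since y → −∞, |y| = −y, giving −√4/(4) = -1/2.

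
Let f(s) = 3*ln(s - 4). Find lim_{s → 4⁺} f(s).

As s → 4⁺, s - 4 → 0⁺ and ln(s - 4) → −∞.
Multiplying by 3 gives -∞.

-∞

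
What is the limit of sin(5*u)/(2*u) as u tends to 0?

Substitution gives 0/0.
Write it as (5/2)·sin(5u)/(5u); since sin(θ)/θ → 1, the limit is 5/2.

5/2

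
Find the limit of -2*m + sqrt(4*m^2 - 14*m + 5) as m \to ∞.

This has the form ∞ − ∞. Multiply and divide by the conjugate √(4*m^2 - 14*m + 5) + 2m.
That gives (-14m + 5) / (√(4*m^2 - 14*m + 5) + 2m).
Divide numerator and denominator by m: the limit is -14/(2·2) = -7/2.

-7/2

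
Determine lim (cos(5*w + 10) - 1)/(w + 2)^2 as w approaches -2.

-25/2

Direct substitution gives 0/0.
Apply L'Hôpital: lim (-5*sin(5*w + 10))/(2*w + 4), still 0/0.
After 2 applications of L'Hôpital's rule the quotient is (-25*cos(5*w + 10))/(2); substituting w = -2 gives -25/2.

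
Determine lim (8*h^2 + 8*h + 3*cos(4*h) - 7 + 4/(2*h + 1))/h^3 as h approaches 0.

-32

Substitution gives 0/0; apply L'Hôpital's rule 3 times.
After differentiating numerator and denominator 3 times the quotient is (192*sin(4*h) - 192/(2*h + 1)^4)/(6); at h = 0 this is -32.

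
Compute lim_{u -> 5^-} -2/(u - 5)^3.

∞

As u → 5⁻, (u - 5) → 0⁻, so (u - 5)^3 → 0⁻ and -2/(u - 5)^3 → ∞.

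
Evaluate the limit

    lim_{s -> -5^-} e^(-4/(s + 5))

As s → -5⁻, -4/(s + 5) → +∞, so e^(-4/(s + 5)) → ∞.

∞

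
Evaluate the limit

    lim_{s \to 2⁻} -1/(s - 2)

As s → 2⁻, (s - 2) → 0⁻, so (s - 2)^1 → 0⁻ and -1/(s - 2)^1 → ∞.

∞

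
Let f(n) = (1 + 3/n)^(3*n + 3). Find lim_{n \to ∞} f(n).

e^(9)

The base → 1 and the exponent → ∞: a 1^∞ form.
Take logarithms: (3n + 3)·ln(1 + 3/n). Since ln(1+u) ~ u for small u, this behaves like (3n)·(3/n) → 9.
So the limit is e^(9).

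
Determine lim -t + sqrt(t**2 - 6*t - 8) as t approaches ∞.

-3

An ∞ − ∞ form. Rationalising with the conjugate, the difference becomes (-6t - 8) / (√(t^2 - 6*t - 8) + t).
For large t the denominator behaves like 2·t, so the quotient tends to -6/2 = -3.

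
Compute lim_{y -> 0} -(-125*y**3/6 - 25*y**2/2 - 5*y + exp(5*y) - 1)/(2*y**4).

-625/48

Direct substitution gives 0/0.
Apply L'Hôpital: lim (-125*y^2/2 - 25*y + 5*e^(5*y) - 5)/(-8*y^3), still 0/0.
Apply L'Hôpital: lim (-125*y + 25*e^(5*y) - 25)/(-24*y^2), still 0/0.
Apply L'Hôpital: lim (125*e^(5*y) - 125)/(-48*y), still 0/0.
After 4 applications of L'Hôpital's rule the quotient is (625*e^(5*y))/(-48); substituting y = 0 gives -625/48.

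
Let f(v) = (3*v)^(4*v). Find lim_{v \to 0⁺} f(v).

Base → 0⁺ and exponent → 0⁺: a 0^0 form.
Take logs: 4v·ln(3v). This is 0·(−∞); rewriting as ln(3v)/(1/(4v)) and applying L'Hôpital gives 0.
Hence the limit is e^0 = 1.

1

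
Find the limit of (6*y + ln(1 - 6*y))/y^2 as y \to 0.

Direct substitution gives 0/0.
Apply L'Hôpital: lim (6 - 6/(1 - 6*y))/(2*y), still 0/0.
After 2 applications of L'Hôpital's rule the quotient is (-36/(1 - 6*y)^2)/(2); substituting y = 0 gives -18.

-18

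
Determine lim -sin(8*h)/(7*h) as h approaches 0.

Substitution gives 0/0.
Write it as (8/(-7))·sin(8h)/(8h); since sin(u)/u → 1, the limit is -8/7.

-8/7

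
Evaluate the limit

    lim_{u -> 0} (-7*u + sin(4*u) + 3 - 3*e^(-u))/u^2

Substitution gives 0/0; apply L'Hôpital's rule 2 times.
After differentiating numerator and denominator 2 times the quotient is (-16*sin(4*u) - 3*e^(-u))/(2); at u = 0 this is -3/2.

-3/2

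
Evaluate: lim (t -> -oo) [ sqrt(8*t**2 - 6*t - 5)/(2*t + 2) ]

-√(2)

For large |t|, √(8*t^2 - 6*t - 5) ≈ √8·|t| and the denominator ≈ 2t.
Since t → −∞, |t| = −t, giving −√8/(2) = -√(2).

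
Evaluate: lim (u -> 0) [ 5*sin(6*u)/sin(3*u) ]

Substitution gives 0/0.
Divide numerator and denominator by u: sin(6u)/u → 6 and sin(3u)/u → 3, so the limit is 5·6/3 = 10.

10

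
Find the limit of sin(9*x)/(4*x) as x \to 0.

Substitution gives 0/0.
Write it as (9/4)·sin(9x)/(9x); since sin(u)/u → 1, the limit is 9/4.

9/4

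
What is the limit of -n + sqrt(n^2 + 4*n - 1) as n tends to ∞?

2

This has the form ∞ − ∞. Multiply and divide by the conjugate √(n^2 + 4*n - 1) + n.
That gives (4n - 1) / (√(n^2 + 4*n - 1) + n).
Divide numerator and denominator by n: the limit is 4/(2·1) = 2.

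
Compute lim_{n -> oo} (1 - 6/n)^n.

e^(-6)

Let L be the limit and take ln: ln L = lim (n)·ln(1 - 6/n) = lim (n)·(-6/n + O(1/n²)) = -6.
Hence L = e^(-6).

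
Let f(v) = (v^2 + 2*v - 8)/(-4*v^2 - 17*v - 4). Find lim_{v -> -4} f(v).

-2/5

At v = -4 both the top and bottom vanish — a removable singularity. Factoring out (v + 4) from each leaves (v - 2)/(-4*v - 1), which at v = -4 equals -2/5.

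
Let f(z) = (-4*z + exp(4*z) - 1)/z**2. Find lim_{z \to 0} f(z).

Direct substitution gives 0/0.
Apply L'Hôpital: lim (4*e^(4*z) - 4)/(2*z), still 0/0.
After 2 applications of L'Hôpital's rule the quotient is (16*e^(4*z))/(2); substituting z = 0 gives 8.

8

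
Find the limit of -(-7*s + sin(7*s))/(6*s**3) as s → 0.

343/36

Direct substitution gives 0/0.
Apply L'Hôpital: lim (7*cos(7*s) - 7)/(-18*s^2), still 0/0.
Apply L'Hôpital: lim (-49*sin(7*s))/(-36*s), still 0/0.
After 3 applications of L'Hôpital's rule the quotient is (-343*cos(7*s))/(-36); substituting s = 0 gives 343/36.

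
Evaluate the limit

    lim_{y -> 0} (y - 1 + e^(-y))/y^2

Direct substitution gives 0/0.
Apply L'Hôpital: lim (1 - e^(-y))/(2*y), still 0/0.
After 2 applications of L'Hôpital's rule the quotient is (e^(-y))/(2); substituting y = 0 gives 1/2.

1/2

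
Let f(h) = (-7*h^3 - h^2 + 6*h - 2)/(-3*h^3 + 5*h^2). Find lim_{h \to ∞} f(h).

Numerator and denominator both have degree 3.
Dividing every term by h^3, all lower-order terms vanish and the limit is the ratio of leading coefficients, -7/(-3) = 7/3.

7/3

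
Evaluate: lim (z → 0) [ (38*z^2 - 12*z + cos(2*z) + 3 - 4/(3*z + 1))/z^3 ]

Substitution gives 0/0 (the numerator vanishes to order 3).
Expand each term to order z^3: the coefficient of z^3 in -4·1/(1 + 3z) is 108 and in cos(2z) is 0.
Lower-order terms cancel with the polynomial part, so the numerator is (108)·z^3 + o(z^3), and the limit is (108)/(1) = 108.

108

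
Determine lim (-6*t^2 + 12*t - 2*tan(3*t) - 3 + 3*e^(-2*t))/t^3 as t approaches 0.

-22

Substitution gives 0/0 (the numerator vanishes to order 3).
Expand each term to order t^3: the coefficient of t^3 in 3·e^(-2t) is -4 and in -2·tan(3t) is -18.
Lower-order terms cancel with the polynomial part, so the numerator is (-22)·t^3 + o(t^3), and the limit is (-22)/(1) = -22.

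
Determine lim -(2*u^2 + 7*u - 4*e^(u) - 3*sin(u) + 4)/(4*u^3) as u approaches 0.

Substitution gives 0/0; apply L'Hôpital's rule 3 times.
After differentiating numerator and denominator 3 times the quotient is (-4*e^(u) + 3*cos(u))/(-24); at u = 0 this is 1/24.

1/24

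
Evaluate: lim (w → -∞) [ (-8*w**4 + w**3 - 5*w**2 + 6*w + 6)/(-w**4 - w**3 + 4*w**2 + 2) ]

8

Numerator and denominator both have degree 4.
Dividing every term by w^4, all lower-order terms vanish and the limit is the ratio of leading coefficients, -8/(-1) = 8.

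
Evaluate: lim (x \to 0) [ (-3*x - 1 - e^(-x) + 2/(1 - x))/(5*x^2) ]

Substitution gives 0/0; apply L'Hôpital's rule 2 times.
After differentiating numerator and denominator 2 times the quotient is (-e^(-x) - 4/(x - 1)^3)/(10); at x = 0 this is 3/10.

3/10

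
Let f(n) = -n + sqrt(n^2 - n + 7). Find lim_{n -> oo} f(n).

-1/2

This has the form ∞ − ∞. Multiply and divide by the conjugate √(n^2 - n + 7) + n.
That gives (-n + 7) / (√(n^2 - n + 7) + n).
Divide numerator and denominator by n: the limit is -1/(2·1) = -1/2.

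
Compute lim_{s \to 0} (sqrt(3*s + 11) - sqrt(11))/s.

Substitution gives 0/0. Multiply numerator and denominator by the conjugate √(11 + 3s) + √11.
The numerator becomes (11 + 3s) − 11 = 3s, so the expression simplifies to 3/(√(11 + 3s) + √11).
Letting s → 0 gives 3/(2√11) = 3*√(11)/22.

3*√(11)/22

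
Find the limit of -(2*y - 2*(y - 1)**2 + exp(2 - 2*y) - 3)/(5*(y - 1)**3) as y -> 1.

Direct substitution gives 0/0.
Apply L'Hôpital: lim (-4*y - 2*e^(2 - 2*y) + 6)/(-15*(y - 1)^2), still 0/0.
Apply L'Hôpital: lim (4*e^(2 - 2*y) - 4)/(30 - 30*y), still 0/0.
After 3 applications of L'Hôpital's rule the quotient is (-8*e^(2 - 2*y))/(-30); substituting y = 1 gives 4/15.

4/15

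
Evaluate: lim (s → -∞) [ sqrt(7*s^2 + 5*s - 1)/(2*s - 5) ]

For large |s|, √(7*s^2 + 5*s - 1) ≈ √7·|s| and the denominator ≈ 2s.
Since s → −∞, |s| = −s, giving −√7/(2) = -√(7)/2.

-√(7)/2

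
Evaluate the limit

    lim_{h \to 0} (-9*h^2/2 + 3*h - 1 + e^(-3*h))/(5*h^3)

Direct substitution gives 0/0.
Apply L'Hôpital: lim (-9*h + 3 - 3*e^(-3*h))/(15*h^2), still 0/0.
Apply L'Hôpital: lim (-9 + 9*e^(-3*h))/(30*h), still 0/0.
After 3 applications of L'Hôpital's rule the quotient is (-27*e^(-3*h))/(30); substituting h = 0 gives -9/10.

-9/10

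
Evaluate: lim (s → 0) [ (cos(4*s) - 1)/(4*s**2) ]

Direct substitution gives 0/0.
Apply L'Hôpital: lim (-4*sin(4*s))/(8*s), still 0/0.
After 2 applications of L'Hôpital's rule the quotient is (-16*cos(4*s))/(8); substituting s = 0 gives -2.

-2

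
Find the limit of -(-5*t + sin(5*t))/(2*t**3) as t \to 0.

Direct substitution gives 0/0.
Apply L'Hôpital: lim (5*cos(5*t) - 5)/(-6*t^2), still 0/0.
Apply L'Hôpital: lim (-25*sin(5*t))/(-12*t), still 0/0.
After 3 applications of L'Hôpital's rule the quotient is (-125*cos(5*t))/(-12); substituting t = 0 gives 125/12.

125/12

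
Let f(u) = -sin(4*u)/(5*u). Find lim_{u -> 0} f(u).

-4/5

Substitution gives 0/0.
Write it as (4/(-5))·sin(4u)/(4u); since sin(θ)/θ → 1, the limit is -4/5.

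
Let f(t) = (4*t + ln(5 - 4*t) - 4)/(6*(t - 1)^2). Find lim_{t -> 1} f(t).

Direct substitution gives 0/0.
Apply L'Hôpital: lim (4 - 4/(5 - 4*t))/(12*t - 12), still 0/0.
After 2 applications of L'Hôpital's rule the quotient is (-16/(5 - 4*t)^2)/(12); substituting t = 1 gives -4/3.

-4/3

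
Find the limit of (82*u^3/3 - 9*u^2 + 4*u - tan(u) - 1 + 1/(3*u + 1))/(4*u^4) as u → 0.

81/4

Substitution gives 0/0 (the numerator vanishes to order 4).
Expand each term to order u^4: the coefficient of u^4 in 1/(1 + 3u) is 81 and in −tan(u) is 0.
Lower-order terms cancel with the polynomial part, so the numerator is (81)·u^4 + o(u^4), and the limit is (81)/(4) = 81/4.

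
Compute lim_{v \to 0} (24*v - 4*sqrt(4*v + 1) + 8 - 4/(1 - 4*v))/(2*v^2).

-28

Substitution gives 0/0 (the numerator vanishes to order 2).
Expand each term to order v^2: the coefficient of v^2 in -4·√(1 + 4v) is 8 and in -4·1/(1 - 4v) is -64.
Lower-order terms cancel with the polynomial part, so the numerator is (-56)·v^2 + o(v^2), and the limit is (-56)/(2) = -28.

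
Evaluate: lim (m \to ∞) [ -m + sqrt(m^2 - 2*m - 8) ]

This has the form ∞ − ∞. Multiply and divide by the conjugate √(m^2 - 2*m - 8) + m.
That gives (-2m - 8) / (√(m^2 - 2*m - 8) + m).
Divide numerator and denominator by m: the limit is -2/(2·1) = -1.

-1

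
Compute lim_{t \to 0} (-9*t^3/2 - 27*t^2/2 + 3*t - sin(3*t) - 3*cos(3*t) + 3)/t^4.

Substitution gives 0/0; apply L'Hôpital's rule 4 times.
After differentiating numerator and denominator 4 times the quotient is (-81*sin(3*t) - 243*cos(3*t))/(24); at t = 0 this is -81/8.

-81/8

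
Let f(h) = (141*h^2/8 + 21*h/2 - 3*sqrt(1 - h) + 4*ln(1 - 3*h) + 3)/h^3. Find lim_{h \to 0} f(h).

-573/16

Substitution gives 0/0; apply L'Hôpital's rule 3 times.
After differentiating numerator and denominator 3 times the quotient is (216/(3*h - 1)^3 + 9/(8*(1 - h)^(5/2)))/(6); at h = 0 this is -573/16.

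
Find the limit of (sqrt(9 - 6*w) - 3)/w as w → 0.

Substitution gives 0/0. Multiply numerator and denominator by the conjugate √(9 - 6w) + √9.
The numerator becomes (9 - 6w) − 9 = -6w, so the expression simplifies to -6/(√(9 - 6w) + √9).
Letting w → 0 gives -6/(2√9) = -1.

-1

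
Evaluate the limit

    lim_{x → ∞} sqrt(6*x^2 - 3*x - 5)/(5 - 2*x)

For large |x|, √(6*x^2 - 3*x - 5) ≈ √6·|x| and the denominator ≈ -2x.
Since x → +∞, |x| = x, giving √6/(-2) = -√(6)/2.

-√(6)/2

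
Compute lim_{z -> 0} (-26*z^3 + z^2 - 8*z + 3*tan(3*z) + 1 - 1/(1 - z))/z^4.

-1

Substitution gives 0/0; apply L'Hôpital's rule 4 times.
After differentiating numerator and denominator 4 times the quotient is (24*(81*(z - 1)^5*(3*tan(3*z)^2 + 2)*tan(3*z)/cos(3*z)^2 + 1)/(z - 1)^5)/(24); at z = 0 this is -1.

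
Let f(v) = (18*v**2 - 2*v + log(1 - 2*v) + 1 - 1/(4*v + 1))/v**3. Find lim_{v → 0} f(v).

184/3

Substitution gives 0/0; apply L'Hôpital's rule 3 times.
After differentiating numerator and denominator 3 times the quotient is (384/(4*v + 1)^4 + 16/(2*v - 1)^3)/(6); at v = 0 this is 184/3.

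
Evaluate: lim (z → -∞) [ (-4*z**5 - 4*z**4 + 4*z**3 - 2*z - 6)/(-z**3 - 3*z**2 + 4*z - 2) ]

∞

The numerator has higher degree (5 > 3); the quotient behaves like (-4/(-1))·z^2 for large |z|.
As z → −∞ this diverges to ∞.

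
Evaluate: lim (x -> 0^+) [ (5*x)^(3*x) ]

1

Base → 0⁺ and exponent → 0⁺: a 0^0 form.
Take logs: 3x·ln(5x). This is 0·(−∞); rewriting as ln(5x)/(1/(3x)) and applying L'Hôpital gives 0.
Hence the limit is e^0 = 1.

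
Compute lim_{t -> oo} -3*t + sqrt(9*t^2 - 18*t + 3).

An ∞ − ∞ form. Rationalising with the conjugate, the difference becomes (-18t + 3) / (√(9*t^2 - 18*t + 3) + 3t).
For large t the denominator behaves like 2·3t, so the quotient tends to -18/6 = -3.

-3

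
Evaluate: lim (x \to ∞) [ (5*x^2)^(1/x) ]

1

Base → ∞ and exponent → 0: an ∞^0 form.
Take logs: (1/x)·ln(5·x^2) = (ln 5 + 2·ln x)/x → 0.
So the limit is e^0 = 1.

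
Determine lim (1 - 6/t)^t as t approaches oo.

e^(-6)

The base → 1 and the exponent → ∞: a 1^∞ form.
Take logarithms: (t)·ln(1 - 6/t). Since ln(1+u) ~ u for small u, this behaves like (t)·(-6/t) → -6.
So the limit is e^(-6).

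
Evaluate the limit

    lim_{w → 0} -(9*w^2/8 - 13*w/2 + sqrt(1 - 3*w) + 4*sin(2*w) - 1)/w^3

Substitution gives 0/0; apply L'Hôpital's rule 3 times.
After differentiating numerator and denominator 3 times the quotient is (-32*cos(2*w) - 81/(8*(1 - 3*w)^(5/2)))/(-6); at w = 0 this is 337/48.

337/48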